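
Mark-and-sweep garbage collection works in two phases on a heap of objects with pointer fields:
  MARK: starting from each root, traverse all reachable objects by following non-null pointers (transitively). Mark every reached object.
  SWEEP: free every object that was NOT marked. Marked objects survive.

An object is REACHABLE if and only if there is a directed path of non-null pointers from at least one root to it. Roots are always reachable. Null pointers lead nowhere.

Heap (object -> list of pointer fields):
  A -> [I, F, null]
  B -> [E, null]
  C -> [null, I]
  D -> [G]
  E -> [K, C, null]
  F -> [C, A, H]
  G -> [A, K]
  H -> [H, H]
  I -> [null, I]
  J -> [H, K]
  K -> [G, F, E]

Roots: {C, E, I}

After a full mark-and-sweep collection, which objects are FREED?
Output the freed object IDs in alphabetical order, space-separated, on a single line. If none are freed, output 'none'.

Roots: C E I
Mark C: refs=null I, marked=C
Mark E: refs=K C null, marked=C E
Mark I: refs=null I, marked=C E I
Mark K: refs=G F E, marked=C E I K
Mark G: refs=A K, marked=C E G I K
Mark F: refs=C A H, marked=C E F G I K
Mark A: refs=I F null, marked=A C E F G I K
Mark H: refs=H H, marked=A C E F G H I K
Unmarked (collected): B D J

Answer: B D J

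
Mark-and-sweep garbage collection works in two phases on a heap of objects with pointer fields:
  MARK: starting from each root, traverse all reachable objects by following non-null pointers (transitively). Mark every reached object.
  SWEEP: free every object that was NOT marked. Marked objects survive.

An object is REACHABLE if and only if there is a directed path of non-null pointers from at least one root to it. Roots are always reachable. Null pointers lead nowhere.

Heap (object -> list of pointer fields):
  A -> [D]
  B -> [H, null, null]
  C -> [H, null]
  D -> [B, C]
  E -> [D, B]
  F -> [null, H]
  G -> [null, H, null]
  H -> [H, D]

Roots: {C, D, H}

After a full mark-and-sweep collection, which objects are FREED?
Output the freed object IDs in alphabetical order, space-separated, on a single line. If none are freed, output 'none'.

Answer: A E F G

Derivation:
Roots: C D H
Mark C: refs=H null, marked=C
Mark D: refs=B C, marked=C D
Mark H: refs=H D, marked=C D H
Mark B: refs=H null null, marked=B C D H
Unmarked (collected): A E F G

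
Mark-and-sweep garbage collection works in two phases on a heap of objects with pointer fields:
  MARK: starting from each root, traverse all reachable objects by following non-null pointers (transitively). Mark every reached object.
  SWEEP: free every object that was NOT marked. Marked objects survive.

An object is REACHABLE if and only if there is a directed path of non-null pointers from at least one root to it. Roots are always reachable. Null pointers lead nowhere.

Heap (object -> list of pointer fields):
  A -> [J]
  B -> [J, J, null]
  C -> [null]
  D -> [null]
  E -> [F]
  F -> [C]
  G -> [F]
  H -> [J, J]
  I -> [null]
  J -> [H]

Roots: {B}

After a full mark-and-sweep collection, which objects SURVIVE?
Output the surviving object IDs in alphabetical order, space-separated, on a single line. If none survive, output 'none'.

Answer: B H J

Derivation:
Roots: B
Mark B: refs=J J null, marked=B
Mark J: refs=H, marked=B J
Mark H: refs=J J, marked=B H J
Unmarked (collected): A C D E F G I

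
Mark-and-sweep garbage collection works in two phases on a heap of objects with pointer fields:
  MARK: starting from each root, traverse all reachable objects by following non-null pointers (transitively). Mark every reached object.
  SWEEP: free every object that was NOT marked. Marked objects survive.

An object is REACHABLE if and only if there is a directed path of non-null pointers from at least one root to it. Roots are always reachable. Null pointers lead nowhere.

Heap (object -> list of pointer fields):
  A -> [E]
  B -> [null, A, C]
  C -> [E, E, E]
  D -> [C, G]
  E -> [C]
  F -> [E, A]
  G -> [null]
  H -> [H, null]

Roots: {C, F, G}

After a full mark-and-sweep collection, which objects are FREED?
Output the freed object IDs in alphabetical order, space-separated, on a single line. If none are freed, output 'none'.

Answer: B D H

Derivation:
Roots: C F G
Mark C: refs=E E E, marked=C
Mark F: refs=E A, marked=C F
Mark G: refs=null, marked=C F G
Mark E: refs=C, marked=C E F G
Mark A: refs=E, marked=A C E F G
Unmarked (collected): B D H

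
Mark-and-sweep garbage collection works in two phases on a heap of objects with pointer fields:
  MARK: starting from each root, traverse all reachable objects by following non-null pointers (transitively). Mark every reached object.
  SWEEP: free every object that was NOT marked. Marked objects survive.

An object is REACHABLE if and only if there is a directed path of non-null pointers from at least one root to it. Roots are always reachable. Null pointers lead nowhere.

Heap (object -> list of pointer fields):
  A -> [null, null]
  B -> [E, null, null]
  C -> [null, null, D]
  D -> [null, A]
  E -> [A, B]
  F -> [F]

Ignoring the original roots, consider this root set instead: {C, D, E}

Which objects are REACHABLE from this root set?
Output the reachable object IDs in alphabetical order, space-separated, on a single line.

Roots: C D E
Mark C: refs=null null D, marked=C
Mark D: refs=null A, marked=C D
Mark E: refs=A B, marked=C D E
Mark A: refs=null null, marked=A C D E
Mark B: refs=E null null, marked=A B C D E
Unmarked (collected): F

Answer: A B C D E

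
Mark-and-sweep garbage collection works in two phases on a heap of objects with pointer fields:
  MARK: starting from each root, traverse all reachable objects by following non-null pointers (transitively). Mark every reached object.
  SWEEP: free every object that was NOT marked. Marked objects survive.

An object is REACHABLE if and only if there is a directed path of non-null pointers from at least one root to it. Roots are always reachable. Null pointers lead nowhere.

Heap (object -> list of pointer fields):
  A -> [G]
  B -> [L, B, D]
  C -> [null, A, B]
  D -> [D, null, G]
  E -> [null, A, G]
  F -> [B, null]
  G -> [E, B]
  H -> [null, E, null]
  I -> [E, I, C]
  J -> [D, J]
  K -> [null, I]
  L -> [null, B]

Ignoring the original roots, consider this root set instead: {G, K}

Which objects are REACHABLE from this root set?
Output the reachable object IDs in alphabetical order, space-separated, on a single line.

Answer: A B C D E G I K L

Derivation:
Roots: G K
Mark G: refs=E B, marked=G
Mark K: refs=null I, marked=G K
Mark E: refs=null A G, marked=E G K
Mark B: refs=L B D, marked=B E G K
Mark I: refs=E I C, marked=B E G I K
Mark A: refs=G, marked=A B E G I K
Mark L: refs=null B, marked=A B E G I K L
Mark D: refs=D null G, marked=A B D E G I K L
Mark C: refs=null A B, marked=A B C D E G I K L
Unmarked (collected): F H J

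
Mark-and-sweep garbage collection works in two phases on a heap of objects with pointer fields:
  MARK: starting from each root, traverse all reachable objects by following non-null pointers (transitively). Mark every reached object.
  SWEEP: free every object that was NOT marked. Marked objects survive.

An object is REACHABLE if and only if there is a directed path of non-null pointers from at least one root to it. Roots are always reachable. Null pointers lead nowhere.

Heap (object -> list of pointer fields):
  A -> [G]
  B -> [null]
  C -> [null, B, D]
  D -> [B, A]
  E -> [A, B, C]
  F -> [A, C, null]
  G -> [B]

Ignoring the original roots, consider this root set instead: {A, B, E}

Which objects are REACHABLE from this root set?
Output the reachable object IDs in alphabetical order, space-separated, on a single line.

Roots: A B E
Mark A: refs=G, marked=A
Mark B: refs=null, marked=A B
Mark E: refs=A B C, marked=A B E
Mark G: refs=B, marked=A B E G
Mark C: refs=null B D, marked=A B C E G
Mark D: refs=B A, marked=A B C D E G
Unmarked (collected): F

Answer: A B C D E G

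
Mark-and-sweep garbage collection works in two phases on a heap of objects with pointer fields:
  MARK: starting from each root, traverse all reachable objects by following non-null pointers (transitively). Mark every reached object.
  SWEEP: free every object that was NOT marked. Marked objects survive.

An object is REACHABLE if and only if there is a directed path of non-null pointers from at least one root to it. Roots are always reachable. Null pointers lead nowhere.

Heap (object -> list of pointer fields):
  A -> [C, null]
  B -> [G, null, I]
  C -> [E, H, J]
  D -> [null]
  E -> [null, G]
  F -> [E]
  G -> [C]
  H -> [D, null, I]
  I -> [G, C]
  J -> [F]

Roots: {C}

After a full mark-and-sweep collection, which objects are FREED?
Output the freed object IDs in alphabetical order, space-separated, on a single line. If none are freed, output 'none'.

Roots: C
Mark C: refs=E H J, marked=C
Mark E: refs=null G, marked=C E
Mark H: refs=D null I, marked=C E H
Mark J: refs=F, marked=C E H J
Mark G: refs=C, marked=C E G H J
Mark D: refs=null, marked=C D E G H J
Mark I: refs=G C, marked=C D E G H I J
Mark F: refs=E, marked=C D E F G H I J
Unmarked (collected): A B

Answer: A B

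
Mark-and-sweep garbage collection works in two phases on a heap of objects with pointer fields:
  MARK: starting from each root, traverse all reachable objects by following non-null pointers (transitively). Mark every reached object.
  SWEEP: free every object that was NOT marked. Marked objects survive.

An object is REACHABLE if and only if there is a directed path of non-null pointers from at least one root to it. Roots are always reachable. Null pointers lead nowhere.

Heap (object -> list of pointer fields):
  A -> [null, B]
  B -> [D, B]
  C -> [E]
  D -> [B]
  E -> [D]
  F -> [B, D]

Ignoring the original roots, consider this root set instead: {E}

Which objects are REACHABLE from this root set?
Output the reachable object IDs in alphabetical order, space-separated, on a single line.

Answer: B D E

Derivation:
Roots: E
Mark E: refs=D, marked=E
Mark D: refs=B, marked=D E
Mark B: refs=D B, marked=B D E
Unmarked (collected): A C F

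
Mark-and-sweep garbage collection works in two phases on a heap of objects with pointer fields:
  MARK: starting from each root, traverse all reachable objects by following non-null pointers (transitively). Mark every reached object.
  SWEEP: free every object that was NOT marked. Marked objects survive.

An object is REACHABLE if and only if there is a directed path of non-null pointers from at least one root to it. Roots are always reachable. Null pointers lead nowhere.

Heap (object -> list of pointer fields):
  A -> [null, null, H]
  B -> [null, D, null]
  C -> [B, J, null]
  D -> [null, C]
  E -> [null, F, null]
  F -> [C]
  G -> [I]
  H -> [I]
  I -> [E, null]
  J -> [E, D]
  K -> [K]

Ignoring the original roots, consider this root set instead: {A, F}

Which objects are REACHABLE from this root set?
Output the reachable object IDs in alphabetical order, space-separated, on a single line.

Roots: A F
Mark A: refs=null null H, marked=A
Mark F: refs=C, marked=A F
Mark H: refs=I, marked=A F H
Mark C: refs=B J null, marked=A C F H
Mark I: refs=E null, marked=A C F H I
Mark B: refs=null D null, marked=A B C F H I
Mark J: refs=E D, marked=A B C F H I J
Mark E: refs=null F null, marked=A B C E F H I J
Mark D: refs=null C, marked=A B C D E F H I J
Unmarked (collected): G K

Answer: A B C D E F H I J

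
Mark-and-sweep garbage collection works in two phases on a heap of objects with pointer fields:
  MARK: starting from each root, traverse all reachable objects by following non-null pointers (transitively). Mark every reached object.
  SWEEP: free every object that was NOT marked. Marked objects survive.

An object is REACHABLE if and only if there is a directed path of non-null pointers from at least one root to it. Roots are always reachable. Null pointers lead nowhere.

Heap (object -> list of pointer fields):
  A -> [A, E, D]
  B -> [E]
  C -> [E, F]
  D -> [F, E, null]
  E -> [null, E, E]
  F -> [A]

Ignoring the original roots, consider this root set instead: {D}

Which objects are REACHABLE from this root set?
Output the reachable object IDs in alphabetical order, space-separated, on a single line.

Answer: A D E F

Derivation:
Roots: D
Mark D: refs=F E null, marked=D
Mark F: refs=A, marked=D F
Mark E: refs=null E E, marked=D E F
Mark A: refs=A E D, marked=A D E F
Unmarked (collected): B C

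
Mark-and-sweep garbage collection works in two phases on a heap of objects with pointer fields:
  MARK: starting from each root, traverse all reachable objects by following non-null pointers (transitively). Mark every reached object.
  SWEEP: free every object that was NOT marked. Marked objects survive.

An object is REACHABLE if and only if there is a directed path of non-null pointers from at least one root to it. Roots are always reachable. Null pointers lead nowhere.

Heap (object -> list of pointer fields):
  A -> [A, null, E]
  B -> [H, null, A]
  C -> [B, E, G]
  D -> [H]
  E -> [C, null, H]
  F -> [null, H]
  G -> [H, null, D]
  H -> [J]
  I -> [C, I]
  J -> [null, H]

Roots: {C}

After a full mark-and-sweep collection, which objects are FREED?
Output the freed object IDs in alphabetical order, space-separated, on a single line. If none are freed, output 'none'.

Answer: F I

Derivation:
Roots: C
Mark C: refs=B E G, marked=C
Mark B: refs=H null A, marked=B C
Mark E: refs=C null H, marked=B C E
Mark G: refs=H null D, marked=B C E G
Mark H: refs=J, marked=B C E G H
Mark A: refs=A null E, marked=A B C E G H
Mark D: refs=H, marked=A B C D E G H
Mark J: refs=null H, marked=A B C D E G H J
Unmarked (collected): F I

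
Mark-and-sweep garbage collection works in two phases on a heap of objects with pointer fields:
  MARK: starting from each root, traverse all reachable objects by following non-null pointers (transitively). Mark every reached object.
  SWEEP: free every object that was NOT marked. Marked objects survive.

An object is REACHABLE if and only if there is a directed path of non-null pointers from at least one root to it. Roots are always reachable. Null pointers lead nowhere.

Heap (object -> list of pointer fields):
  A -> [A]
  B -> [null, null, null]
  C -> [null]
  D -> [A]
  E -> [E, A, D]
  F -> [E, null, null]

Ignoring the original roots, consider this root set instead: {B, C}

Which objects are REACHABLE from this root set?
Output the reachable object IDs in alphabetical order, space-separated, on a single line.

Roots: B C
Mark B: refs=null null null, marked=B
Mark C: refs=null, marked=B C
Unmarked (collected): A D E F

Answer: B C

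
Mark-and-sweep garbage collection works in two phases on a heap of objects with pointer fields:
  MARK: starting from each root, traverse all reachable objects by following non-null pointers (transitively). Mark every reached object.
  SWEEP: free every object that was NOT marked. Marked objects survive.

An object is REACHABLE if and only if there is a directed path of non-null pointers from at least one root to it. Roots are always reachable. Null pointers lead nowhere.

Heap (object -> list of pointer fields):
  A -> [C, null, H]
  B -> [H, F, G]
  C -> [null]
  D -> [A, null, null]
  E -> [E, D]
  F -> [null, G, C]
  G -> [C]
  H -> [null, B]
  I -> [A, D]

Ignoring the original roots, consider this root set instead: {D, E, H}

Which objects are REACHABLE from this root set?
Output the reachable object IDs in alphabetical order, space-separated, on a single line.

Roots: D E H
Mark D: refs=A null null, marked=D
Mark E: refs=E D, marked=D E
Mark H: refs=null B, marked=D E H
Mark A: refs=C null H, marked=A D E H
Mark B: refs=H F G, marked=A B D E H
Mark C: refs=null, marked=A B C D E H
Mark F: refs=null G C, marked=A B C D E F H
Mark G: refs=C, marked=A B C D E F G H
Unmarked (collected): I

Answer: A B C D E F G H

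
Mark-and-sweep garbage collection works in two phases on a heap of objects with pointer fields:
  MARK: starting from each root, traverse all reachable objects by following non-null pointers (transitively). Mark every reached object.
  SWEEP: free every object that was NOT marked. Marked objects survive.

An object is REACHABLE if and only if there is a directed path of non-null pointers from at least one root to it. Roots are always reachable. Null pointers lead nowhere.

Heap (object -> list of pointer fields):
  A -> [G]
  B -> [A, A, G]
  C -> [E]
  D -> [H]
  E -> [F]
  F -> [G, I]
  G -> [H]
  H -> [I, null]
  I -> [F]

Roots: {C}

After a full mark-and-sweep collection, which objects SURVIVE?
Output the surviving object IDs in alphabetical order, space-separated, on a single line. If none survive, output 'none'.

Answer: C E F G H I

Derivation:
Roots: C
Mark C: refs=E, marked=C
Mark E: refs=F, marked=C E
Mark F: refs=G I, marked=C E F
Mark G: refs=H, marked=C E F G
Mark I: refs=F, marked=C E F G I
Mark H: refs=I null, marked=C E F G H I
Unmarked (collected): A B D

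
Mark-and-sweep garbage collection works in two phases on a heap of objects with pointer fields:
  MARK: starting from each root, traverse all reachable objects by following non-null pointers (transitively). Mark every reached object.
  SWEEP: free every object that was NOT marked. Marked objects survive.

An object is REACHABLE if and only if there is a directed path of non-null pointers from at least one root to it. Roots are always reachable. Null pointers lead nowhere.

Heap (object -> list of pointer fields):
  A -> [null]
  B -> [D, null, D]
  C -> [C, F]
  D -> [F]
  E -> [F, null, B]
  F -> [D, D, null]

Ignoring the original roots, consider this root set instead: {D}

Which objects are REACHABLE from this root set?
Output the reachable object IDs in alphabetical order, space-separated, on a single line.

Roots: D
Mark D: refs=F, marked=D
Mark F: refs=D D null, marked=D F
Unmarked (collected): A B C E

Answer: D F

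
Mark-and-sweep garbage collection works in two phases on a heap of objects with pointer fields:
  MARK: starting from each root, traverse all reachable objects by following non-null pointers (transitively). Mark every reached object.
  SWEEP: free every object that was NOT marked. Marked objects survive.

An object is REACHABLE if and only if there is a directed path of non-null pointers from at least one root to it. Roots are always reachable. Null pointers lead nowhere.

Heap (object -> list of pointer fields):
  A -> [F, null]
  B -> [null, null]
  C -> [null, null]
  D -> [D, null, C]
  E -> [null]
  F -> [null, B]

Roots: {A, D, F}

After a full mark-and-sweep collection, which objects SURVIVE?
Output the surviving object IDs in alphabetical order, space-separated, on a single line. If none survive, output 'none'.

Answer: A B C D F

Derivation:
Roots: A D F
Mark A: refs=F null, marked=A
Mark D: refs=D null C, marked=A D
Mark F: refs=null B, marked=A D F
Mark C: refs=null null, marked=A C D F
Mark B: refs=null null, marked=A B C D F
Unmarked (collected): E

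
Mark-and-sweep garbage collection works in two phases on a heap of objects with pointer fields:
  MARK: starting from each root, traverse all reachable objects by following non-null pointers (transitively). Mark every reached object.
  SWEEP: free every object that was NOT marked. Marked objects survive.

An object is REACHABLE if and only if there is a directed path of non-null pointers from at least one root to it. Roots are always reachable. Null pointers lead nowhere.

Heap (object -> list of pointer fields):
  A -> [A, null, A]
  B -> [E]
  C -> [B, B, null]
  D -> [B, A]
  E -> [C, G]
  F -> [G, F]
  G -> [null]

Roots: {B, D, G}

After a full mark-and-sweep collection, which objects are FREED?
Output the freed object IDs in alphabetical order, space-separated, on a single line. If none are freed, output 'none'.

Answer: F

Derivation:
Roots: B D G
Mark B: refs=E, marked=B
Mark D: refs=B A, marked=B D
Mark G: refs=null, marked=B D G
Mark E: refs=C G, marked=B D E G
Mark A: refs=A null A, marked=A B D E G
Mark C: refs=B B null, marked=A B C D E G
Unmarked (collected): F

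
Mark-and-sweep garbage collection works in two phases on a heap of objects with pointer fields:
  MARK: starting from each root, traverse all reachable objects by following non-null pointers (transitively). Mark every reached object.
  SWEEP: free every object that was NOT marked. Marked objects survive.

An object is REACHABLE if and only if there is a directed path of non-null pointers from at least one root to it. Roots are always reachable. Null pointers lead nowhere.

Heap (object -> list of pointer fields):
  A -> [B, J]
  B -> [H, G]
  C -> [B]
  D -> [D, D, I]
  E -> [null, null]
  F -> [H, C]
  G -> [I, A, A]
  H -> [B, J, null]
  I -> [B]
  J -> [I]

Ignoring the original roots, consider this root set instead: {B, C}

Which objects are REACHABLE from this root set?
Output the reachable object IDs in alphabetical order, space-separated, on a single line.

Answer: A B C G H I J

Derivation:
Roots: B C
Mark B: refs=H G, marked=B
Mark C: refs=B, marked=B C
Mark H: refs=B J null, marked=B C H
Mark G: refs=I A A, marked=B C G H
Mark J: refs=I, marked=B C G H J
Mark I: refs=B, marked=B C G H I J
Mark A: refs=B J, marked=A B C G H I J
Unmarked (collected): D E F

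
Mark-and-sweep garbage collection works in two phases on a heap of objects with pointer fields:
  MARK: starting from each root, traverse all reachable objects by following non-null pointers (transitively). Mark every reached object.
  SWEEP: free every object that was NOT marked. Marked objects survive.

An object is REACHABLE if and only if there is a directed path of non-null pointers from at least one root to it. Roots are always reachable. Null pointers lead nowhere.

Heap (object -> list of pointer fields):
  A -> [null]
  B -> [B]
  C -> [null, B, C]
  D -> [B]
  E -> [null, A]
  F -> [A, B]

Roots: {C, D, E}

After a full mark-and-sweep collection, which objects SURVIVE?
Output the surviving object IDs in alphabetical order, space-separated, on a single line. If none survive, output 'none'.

Answer: A B C D E

Derivation:
Roots: C D E
Mark C: refs=null B C, marked=C
Mark D: refs=B, marked=C D
Mark E: refs=null A, marked=C D E
Mark B: refs=B, marked=B C D E
Mark A: refs=null, marked=A B C D E
Unmarked (collected): F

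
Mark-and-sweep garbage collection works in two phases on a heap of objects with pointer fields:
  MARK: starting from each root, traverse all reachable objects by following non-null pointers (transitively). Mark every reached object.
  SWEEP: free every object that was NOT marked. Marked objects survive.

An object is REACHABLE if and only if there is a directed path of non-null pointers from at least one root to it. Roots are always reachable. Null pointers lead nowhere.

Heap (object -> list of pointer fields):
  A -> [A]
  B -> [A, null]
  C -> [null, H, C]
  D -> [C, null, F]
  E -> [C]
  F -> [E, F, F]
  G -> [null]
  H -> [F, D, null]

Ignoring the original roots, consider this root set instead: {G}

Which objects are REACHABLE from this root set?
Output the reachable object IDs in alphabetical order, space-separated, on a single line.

Answer: G

Derivation:
Roots: G
Mark G: refs=null, marked=G
Unmarked (collected): A B C D E F H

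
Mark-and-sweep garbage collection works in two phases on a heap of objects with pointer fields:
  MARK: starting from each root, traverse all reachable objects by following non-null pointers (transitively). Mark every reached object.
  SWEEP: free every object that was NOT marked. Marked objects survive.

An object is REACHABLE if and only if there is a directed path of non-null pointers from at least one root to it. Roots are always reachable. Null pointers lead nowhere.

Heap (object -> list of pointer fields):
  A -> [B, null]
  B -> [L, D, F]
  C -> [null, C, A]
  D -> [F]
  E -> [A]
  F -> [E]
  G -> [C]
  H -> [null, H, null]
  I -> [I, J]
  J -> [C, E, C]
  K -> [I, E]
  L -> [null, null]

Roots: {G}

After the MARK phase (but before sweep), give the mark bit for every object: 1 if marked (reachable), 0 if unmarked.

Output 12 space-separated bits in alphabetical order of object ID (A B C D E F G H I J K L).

Answer: 1 1 1 1 1 1 1 0 0 0 0 1

Derivation:
Roots: G
Mark G: refs=C, marked=G
Mark C: refs=null C A, marked=C G
Mark A: refs=B null, marked=A C G
Mark B: refs=L D F, marked=A B C G
Mark L: refs=null null, marked=A B C G L
Mark D: refs=F, marked=A B C D G L
Mark F: refs=E, marked=A B C D F G L
Mark E: refs=A, marked=A B C D E F G L
Unmarked (collected): H I J K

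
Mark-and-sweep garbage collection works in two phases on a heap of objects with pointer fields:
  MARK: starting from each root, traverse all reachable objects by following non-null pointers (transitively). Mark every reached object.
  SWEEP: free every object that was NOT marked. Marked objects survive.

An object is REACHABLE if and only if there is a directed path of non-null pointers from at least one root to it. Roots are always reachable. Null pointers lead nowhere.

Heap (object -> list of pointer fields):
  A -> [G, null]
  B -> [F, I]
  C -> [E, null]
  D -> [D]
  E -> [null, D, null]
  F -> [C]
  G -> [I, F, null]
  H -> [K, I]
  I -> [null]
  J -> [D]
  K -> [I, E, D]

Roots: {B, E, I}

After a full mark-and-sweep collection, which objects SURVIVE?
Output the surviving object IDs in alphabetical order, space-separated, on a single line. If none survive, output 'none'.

Roots: B E I
Mark B: refs=F I, marked=B
Mark E: refs=null D null, marked=B E
Mark I: refs=null, marked=B E I
Mark F: refs=C, marked=B E F I
Mark D: refs=D, marked=B D E F I
Mark C: refs=E null, marked=B C D E F I
Unmarked (collected): A G H J K

Answer: B C D E F I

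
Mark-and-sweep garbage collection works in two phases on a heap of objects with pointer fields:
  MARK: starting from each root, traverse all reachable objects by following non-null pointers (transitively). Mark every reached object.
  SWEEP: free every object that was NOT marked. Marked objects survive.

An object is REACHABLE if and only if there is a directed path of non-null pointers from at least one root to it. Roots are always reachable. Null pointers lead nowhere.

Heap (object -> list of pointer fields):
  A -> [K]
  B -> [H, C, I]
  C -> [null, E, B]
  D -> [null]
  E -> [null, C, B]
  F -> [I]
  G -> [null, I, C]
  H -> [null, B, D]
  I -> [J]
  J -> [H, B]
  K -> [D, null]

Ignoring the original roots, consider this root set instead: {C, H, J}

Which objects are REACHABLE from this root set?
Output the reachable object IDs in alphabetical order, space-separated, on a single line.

Answer: B C D E H I J

Derivation:
Roots: C H J
Mark C: refs=null E B, marked=C
Mark H: refs=null B D, marked=C H
Mark J: refs=H B, marked=C H J
Mark E: refs=null C B, marked=C E H J
Mark B: refs=H C I, marked=B C E H J
Mark D: refs=null, marked=B C D E H J
Mark I: refs=J, marked=B C D E H I J
Unmarked (collected): A F G K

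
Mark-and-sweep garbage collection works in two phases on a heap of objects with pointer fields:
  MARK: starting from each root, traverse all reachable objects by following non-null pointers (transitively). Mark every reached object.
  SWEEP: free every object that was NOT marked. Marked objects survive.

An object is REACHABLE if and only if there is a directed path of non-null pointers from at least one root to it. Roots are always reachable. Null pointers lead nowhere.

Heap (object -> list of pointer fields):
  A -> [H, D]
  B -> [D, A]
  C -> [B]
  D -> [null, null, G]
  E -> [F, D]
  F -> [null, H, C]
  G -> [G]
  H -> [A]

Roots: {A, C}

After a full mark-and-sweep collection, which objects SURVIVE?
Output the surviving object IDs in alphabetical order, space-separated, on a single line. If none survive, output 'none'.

Roots: A C
Mark A: refs=H D, marked=A
Mark C: refs=B, marked=A C
Mark H: refs=A, marked=A C H
Mark D: refs=null null G, marked=A C D H
Mark B: refs=D A, marked=A B C D H
Mark G: refs=G, marked=A B C D G H
Unmarked (collected): E F

Answer: A B C D G H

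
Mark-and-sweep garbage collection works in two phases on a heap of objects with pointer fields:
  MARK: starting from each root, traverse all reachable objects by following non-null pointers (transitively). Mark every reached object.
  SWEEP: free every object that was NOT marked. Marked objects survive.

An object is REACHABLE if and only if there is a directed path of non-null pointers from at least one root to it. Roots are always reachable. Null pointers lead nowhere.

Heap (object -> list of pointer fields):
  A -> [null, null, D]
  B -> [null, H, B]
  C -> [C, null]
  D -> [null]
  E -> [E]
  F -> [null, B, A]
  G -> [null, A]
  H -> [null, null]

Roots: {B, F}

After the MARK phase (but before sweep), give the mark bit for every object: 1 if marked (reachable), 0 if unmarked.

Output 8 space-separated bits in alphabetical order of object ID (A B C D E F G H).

Roots: B F
Mark B: refs=null H B, marked=B
Mark F: refs=null B A, marked=B F
Mark H: refs=null null, marked=B F H
Mark A: refs=null null D, marked=A B F H
Mark D: refs=null, marked=A B D F H
Unmarked (collected): C E G

Answer: 1 1 0 1 0 1 0 1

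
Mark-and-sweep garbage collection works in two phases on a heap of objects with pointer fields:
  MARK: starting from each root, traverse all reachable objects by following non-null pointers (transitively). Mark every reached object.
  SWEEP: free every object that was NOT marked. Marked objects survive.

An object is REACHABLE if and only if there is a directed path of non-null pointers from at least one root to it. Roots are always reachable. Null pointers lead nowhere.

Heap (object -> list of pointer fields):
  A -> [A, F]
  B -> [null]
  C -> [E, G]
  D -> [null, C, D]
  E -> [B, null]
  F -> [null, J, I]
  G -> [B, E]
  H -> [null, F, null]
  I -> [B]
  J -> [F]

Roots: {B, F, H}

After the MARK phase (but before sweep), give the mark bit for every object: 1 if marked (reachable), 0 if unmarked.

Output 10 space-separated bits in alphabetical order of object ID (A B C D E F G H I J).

Answer: 0 1 0 0 0 1 0 1 1 1

Derivation:
Roots: B F H
Mark B: refs=null, marked=B
Mark F: refs=null J I, marked=B F
Mark H: refs=null F null, marked=B F H
Mark J: refs=F, marked=B F H J
Mark I: refs=B, marked=B F H I J
Unmarked (collected): A C D E G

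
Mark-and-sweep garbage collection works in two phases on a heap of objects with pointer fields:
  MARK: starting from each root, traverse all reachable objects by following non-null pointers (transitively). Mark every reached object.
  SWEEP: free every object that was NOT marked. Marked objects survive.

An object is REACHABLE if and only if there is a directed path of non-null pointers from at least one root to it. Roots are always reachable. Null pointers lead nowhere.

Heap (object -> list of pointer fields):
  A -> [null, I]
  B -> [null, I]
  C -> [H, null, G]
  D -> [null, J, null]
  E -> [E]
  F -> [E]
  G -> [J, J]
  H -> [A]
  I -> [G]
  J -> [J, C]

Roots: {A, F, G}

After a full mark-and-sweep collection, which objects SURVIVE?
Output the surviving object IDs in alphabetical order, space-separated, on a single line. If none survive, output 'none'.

Answer: A C E F G H I J

Derivation:
Roots: A F G
Mark A: refs=null I, marked=A
Mark F: refs=E, marked=A F
Mark G: refs=J J, marked=A F G
Mark I: refs=G, marked=A F G I
Mark E: refs=E, marked=A E F G I
Mark J: refs=J C, marked=A E F G I J
Mark C: refs=H null G, marked=A C E F G I J
Mark H: refs=A, marked=A C E F G H I J
Unmarked (collected): B D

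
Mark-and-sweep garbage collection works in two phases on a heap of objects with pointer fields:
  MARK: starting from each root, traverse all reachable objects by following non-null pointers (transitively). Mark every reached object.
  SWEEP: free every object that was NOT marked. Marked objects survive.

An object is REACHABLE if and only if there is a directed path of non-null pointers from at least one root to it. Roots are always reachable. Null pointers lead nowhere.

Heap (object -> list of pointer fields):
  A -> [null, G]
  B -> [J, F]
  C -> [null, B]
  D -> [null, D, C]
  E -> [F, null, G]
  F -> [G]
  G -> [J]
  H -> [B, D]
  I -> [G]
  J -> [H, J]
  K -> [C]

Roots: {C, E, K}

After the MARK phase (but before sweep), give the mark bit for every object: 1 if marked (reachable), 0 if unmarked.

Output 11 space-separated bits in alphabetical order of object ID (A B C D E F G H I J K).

Roots: C E K
Mark C: refs=null B, marked=C
Mark E: refs=F null G, marked=C E
Mark K: refs=C, marked=C E K
Mark B: refs=J F, marked=B C E K
Mark F: refs=G, marked=B C E F K
Mark G: refs=J, marked=B C E F G K
Mark J: refs=H J, marked=B C E F G J K
Mark H: refs=B D, marked=B C E F G H J K
Mark D: refs=null D C, marked=B C D E F G H J K
Unmarked (collected): A I

Answer: 0 1 1 1 1 1 1 1 0 1 1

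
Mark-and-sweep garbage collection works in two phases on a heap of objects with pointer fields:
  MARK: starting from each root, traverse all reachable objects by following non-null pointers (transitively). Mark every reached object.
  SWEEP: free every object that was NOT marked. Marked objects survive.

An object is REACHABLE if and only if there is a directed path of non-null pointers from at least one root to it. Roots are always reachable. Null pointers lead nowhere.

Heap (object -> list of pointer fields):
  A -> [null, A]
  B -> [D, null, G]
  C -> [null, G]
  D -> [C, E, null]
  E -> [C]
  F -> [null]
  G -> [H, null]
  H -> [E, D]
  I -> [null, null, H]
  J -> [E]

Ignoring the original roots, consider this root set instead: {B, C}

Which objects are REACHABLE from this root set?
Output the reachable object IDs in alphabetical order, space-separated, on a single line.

Answer: B C D E G H

Derivation:
Roots: B C
Mark B: refs=D null G, marked=B
Mark C: refs=null G, marked=B C
Mark D: refs=C E null, marked=B C D
Mark G: refs=H null, marked=B C D G
Mark E: refs=C, marked=B C D E G
Mark H: refs=E D, marked=B C D E G H
Unmarked (collected): A F I J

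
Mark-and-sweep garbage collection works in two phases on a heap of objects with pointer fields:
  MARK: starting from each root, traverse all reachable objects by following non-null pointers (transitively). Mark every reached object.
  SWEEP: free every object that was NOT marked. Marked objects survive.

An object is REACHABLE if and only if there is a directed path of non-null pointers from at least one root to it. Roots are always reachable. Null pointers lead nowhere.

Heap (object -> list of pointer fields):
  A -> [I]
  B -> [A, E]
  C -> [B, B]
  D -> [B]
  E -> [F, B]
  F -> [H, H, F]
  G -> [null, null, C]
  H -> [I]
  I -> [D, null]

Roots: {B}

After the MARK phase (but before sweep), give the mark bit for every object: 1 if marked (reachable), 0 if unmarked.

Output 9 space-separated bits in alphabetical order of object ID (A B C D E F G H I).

Roots: B
Mark B: refs=A E, marked=B
Mark A: refs=I, marked=A B
Mark E: refs=F B, marked=A B E
Mark I: refs=D null, marked=A B E I
Mark F: refs=H H F, marked=A B E F I
Mark D: refs=B, marked=A B D E F I
Mark H: refs=I, marked=A B D E F H I
Unmarked (collected): C G

Answer: 1 1 0 1 1 1 0 1 1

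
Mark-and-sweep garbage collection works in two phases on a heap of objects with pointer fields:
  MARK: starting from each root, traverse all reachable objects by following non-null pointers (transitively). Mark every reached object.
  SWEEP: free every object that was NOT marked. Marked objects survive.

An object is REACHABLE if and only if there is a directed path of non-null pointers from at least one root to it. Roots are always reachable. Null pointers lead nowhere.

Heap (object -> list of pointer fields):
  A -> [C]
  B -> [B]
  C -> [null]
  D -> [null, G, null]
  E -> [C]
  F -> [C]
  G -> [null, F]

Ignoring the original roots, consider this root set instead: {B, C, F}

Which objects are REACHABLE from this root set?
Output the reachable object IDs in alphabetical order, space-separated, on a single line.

Answer: B C F

Derivation:
Roots: B C F
Mark B: refs=B, marked=B
Mark C: refs=null, marked=B C
Mark F: refs=C, marked=B C F
Unmarked (collected): A D E G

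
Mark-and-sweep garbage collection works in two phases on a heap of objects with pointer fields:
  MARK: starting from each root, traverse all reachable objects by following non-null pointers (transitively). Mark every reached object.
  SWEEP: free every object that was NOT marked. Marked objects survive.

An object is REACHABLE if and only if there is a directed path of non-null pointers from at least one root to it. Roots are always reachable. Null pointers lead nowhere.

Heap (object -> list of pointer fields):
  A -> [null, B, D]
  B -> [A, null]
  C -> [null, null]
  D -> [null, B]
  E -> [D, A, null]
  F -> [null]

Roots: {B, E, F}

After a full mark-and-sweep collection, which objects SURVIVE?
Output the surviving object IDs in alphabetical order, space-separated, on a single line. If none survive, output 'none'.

Answer: A B D E F

Derivation:
Roots: B E F
Mark B: refs=A null, marked=B
Mark E: refs=D A null, marked=B E
Mark F: refs=null, marked=B E F
Mark A: refs=null B D, marked=A B E F
Mark D: refs=null B, marked=A B D E F
Unmarked (collected): C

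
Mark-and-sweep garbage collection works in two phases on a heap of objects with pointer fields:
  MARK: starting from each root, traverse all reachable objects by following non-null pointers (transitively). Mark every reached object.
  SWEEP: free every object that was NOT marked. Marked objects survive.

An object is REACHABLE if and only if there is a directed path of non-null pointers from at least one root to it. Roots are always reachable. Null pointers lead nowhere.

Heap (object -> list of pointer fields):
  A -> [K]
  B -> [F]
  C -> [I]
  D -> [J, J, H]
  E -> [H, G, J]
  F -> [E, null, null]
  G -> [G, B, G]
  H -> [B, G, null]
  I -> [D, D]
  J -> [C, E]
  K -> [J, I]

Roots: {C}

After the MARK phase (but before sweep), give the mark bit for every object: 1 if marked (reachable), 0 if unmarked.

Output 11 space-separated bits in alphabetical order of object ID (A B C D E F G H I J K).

Answer: 0 1 1 1 1 1 1 1 1 1 0

Derivation:
Roots: C
Mark C: refs=I, marked=C
Mark I: refs=D D, marked=C I
Mark D: refs=J J H, marked=C D I
Mark J: refs=C E, marked=C D I J
Mark H: refs=B G null, marked=C D H I J
Mark E: refs=H G J, marked=C D E H I J
Mark B: refs=F, marked=B C D E H I J
Mark G: refs=G B G, marked=B C D E G H I J
Mark F: refs=E null null, marked=B C D E F G H I J
Unmarked (collected): A K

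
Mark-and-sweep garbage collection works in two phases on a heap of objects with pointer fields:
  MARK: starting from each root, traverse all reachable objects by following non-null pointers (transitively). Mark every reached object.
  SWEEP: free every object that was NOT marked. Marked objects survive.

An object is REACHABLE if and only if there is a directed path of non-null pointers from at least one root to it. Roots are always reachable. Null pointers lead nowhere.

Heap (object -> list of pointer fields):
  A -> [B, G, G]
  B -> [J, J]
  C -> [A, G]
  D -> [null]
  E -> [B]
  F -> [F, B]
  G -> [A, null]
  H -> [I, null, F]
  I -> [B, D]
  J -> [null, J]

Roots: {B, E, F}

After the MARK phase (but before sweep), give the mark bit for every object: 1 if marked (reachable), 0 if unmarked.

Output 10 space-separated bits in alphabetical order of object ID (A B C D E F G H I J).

Answer: 0 1 0 0 1 1 0 0 0 1

Derivation:
Roots: B E F
Mark B: refs=J J, marked=B
Mark E: refs=B, marked=B E
Mark F: refs=F B, marked=B E F
Mark J: refs=null J, marked=B E F J
Unmarked (collected): A C D G H I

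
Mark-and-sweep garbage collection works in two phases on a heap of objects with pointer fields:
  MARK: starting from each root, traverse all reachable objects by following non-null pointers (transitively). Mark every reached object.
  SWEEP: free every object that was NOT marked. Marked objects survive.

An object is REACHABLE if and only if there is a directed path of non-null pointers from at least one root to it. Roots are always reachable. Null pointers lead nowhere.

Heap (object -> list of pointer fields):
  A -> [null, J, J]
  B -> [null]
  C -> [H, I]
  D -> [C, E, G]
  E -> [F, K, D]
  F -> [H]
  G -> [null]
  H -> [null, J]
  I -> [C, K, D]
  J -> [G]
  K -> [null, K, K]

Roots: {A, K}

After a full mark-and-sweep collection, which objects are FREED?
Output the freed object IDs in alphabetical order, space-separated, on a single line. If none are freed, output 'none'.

Roots: A K
Mark A: refs=null J J, marked=A
Mark K: refs=null K K, marked=A K
Mark J: refs=G, marked=A J K
Mark G: refs=null, marked=A G J K
Unmarked (collected): B C D E F H I

Answer: B C D E F H I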